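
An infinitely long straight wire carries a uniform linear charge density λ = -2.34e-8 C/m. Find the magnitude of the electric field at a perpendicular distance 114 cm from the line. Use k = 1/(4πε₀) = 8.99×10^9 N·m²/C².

Choose a coaxial cylinder of radius r = 114 cm (arbitrary length L) as the Gaussian surface.
Q_enc = λL, so λ_enc = -2.34e-8 C/m.
Since E is radial and uniform over the curved surface, Φ = E·2πrL = Q_enc/ε₀ = λ_enc L/ε₀.
E = 2k|λ_enc|/r = 2(8.99×10^9)(2.34×10^-8)/(1.14) = 369 N/C.

|E| ≈ 369 N/C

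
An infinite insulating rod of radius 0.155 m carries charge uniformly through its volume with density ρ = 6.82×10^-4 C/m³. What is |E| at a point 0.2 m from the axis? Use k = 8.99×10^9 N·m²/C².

4.63×10^6 V/m

Coaxial Gaussian cylinder, radius r = 0.2 m, length L (r > 0.155 m, full cross-section enclosed).
λ_enc = ρ·πR² = (6.82×10^-4)π(0.155)² = 5.148e-5 C/m.
Since E is radial and uniform over the curved surface, Φ = E·2πrL = Q_enc/ε₀ = λ_enc L/ε₀.
E = 2k|λ_enc|/r = 2(8.99×10^9)(5.148×10^-5)/(0.2) = 4.63×10^6 N/C.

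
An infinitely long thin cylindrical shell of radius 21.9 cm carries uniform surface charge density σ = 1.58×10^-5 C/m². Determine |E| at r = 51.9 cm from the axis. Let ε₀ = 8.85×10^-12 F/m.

Choose a coaxial cylinder of radius r = 51.9 cm (arbitrary length L) as the Gaussian surface (r > 21.9 cm).
The whole shell is enclosed: λ_enc = σ·2πR = (1.58×10^-5)·2π·(0.219) = 2.174×10^-5 C/m.
Applying ∮E·dA = Q_enc/ε₀ with the end caps contributing no flux:
E = |λ_enc|/(2πε₀r) = (2.174e-5)/(2π·8.85×10^-12·0.519) = 7.53×10^5 N/C.

E = 7.53×10^5 N/C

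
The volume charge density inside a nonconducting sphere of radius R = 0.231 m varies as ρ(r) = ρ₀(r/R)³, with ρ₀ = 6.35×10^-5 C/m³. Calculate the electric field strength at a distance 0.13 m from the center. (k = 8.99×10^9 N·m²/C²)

|E| = 2.77e4 N/C

Symmetry ⇒ E = E(r) r̂. Gaussian sphere of radius r = 0.13 m (r < R).
Integrate the density: Q_enc = 4π ∫₀^r ρ₀(r'/R)^3 r'² dr' = 4πρ₀ r^6/(6·R³) = 5.208×10^-8 C.
Applying ∮E·dA = Q_enc/ε₀ with Φ = E(4πr²):
E = k|Q_enc|/r² = (8.99×10^9)(5.208e-8)/(0.13)² = 2.77×10^4 N/C.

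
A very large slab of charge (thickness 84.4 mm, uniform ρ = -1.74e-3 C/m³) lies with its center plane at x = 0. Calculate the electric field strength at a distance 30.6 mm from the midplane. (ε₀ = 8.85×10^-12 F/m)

|E| ≈ 6.02×10^6 V/m

By symmetry E is perpendicular to the slab. A Gaussian pillbox from −30.6 mm to +30.6 mm (face area A) lies entirely within the slab.
Q_enc = ρ·(2x)·A and flux = 2EA, so 2EA = 2ρxA/ε₀ ⇒ E = |ρ|x/ε₀.
E = (1.74e-3)(0.0306)/(8.85×10^-12) = 6.02e6 N/C.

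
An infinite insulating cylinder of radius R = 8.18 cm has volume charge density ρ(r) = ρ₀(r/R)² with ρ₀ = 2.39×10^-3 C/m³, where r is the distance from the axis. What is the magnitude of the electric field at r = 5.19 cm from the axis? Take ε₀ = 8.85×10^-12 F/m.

Coaxial Gaussian cylinder, radius r = 5.19 cm, length L (r < R).
Integrating ρ over the cross-section to radius r: λ_enc = (2πρ₀/R²) ∫₀^r r'^3 dr' = 2πρ₀ r^4/(4·R²) = 4.071×10^-6 C/m.
Applying ∮E·dA = Q_enc/ε₀ with the end caps contributing no flux:
E = |λ_enc|/(2πε₀r) = (4.071×10^-6)/(2π·8.85×10^-12·0.0519) = 1.41×10^6 N/C.

|E| ≈ 1.41×10^6 N/C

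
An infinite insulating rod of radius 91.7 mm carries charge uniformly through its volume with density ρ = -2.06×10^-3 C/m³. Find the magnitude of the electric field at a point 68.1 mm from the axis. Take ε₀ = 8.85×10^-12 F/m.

Choose a coaxial cylinder of radius r = 68.1 mm (arbitrary length L) as the Gaussian surface (r < R).
Charge inside radius r per length L is ρ·πr²·L, so λ_enc = ρπr² = -3.001×10^-5 C/m.
Gauss's law: E·2πrL = λ_enc L/ε₀.
E = |λ_enc|/(2πε₀r) = (3.001×10^-5)/(2π·8.85×10^-12·0.0681) = 7.93×10^6 N/C.

E ≈ 7.93×10^6 N/C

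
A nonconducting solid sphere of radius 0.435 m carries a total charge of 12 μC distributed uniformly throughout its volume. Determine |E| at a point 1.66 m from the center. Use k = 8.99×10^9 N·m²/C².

Use a concentric Gaussian sphere at r = 1.66 m (r > R, so the entire charge is enclosed).
Q_enc = 12 μC = 1.20×10^-5 C.
Applying ∮E·dA = Q_enc/ε₀ with Φ = E(4πr²):
E = k|Q_enc|/r² = (8.99×10^9)(1.20×10^-5)/(1.66)² = 3.91×10^4 N/C.

E = 3.91×10^4 N/C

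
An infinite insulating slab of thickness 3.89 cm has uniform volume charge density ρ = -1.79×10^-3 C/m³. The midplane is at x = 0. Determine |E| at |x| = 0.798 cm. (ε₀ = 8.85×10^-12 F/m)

By symmetry E is perpendicular to the slab. A Gaussian pillbox from −0.798 cm to +0.798 cm (face area A) lies entirely within the slab.
Q_enc = ρ·(2x)·A and flux = 2EA, so 2EA = 2ρxA/ε₀ ⇒ E = |ρ|x/ε₀.
E = (1.79e-3)(0.00798)/(8.85×10^-12) = 1.61×10^6 N/C.

E = 1.61×10^6 V/m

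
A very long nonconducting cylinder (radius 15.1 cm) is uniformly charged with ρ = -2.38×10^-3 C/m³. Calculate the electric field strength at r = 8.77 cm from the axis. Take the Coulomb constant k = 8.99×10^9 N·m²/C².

E = 1.18×10^7 N/C

By cylindrical symmetry E is radial; use a coaxial Gaussian cylinder of radius 8.77 cm and length L (r < R).
Charge inside radius r per length L is ρ·πr²·L, so λ_enc = ρπr² = -5.751×10^-5 C/m.
Gauss's law: E·2πrL = λ_enc L/ε₀.
E = 2k|λ_enc|/r = 2(8.99×10^9)(5.751e-5)/(0.0877) = 1.18×10^7 N/C.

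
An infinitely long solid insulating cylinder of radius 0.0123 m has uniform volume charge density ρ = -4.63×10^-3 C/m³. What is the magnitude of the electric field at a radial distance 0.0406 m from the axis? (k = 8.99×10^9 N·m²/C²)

Choose a coaxial cylinder of radius r = 0.0406 m (arbitrary length L) as the Gaussian surface (r > 0.0123 m, full cross-section enclosed).
λ_enc = ρ·πR² = (-4.63×10^-3)π(0.0123)² = -2.201×10^-6 C/m.
Gauss's law: E·2πrL = λ_enc L/ε₀.
E = 2k|λ_enc|/r = 2(8.99×10^9)(2.201×10^-6)/(0.0406) = 9.75e5 N/C.

E ≈ 9.75×10^5 N/C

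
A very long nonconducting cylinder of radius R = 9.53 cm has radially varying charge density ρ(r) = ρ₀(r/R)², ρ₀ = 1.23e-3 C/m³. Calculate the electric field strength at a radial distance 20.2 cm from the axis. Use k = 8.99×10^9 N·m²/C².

Take a coaxial cylindrical Gaussian surface of radius r = 20.2 cm and length L (r > R, full charge per length enclosed).
λ_enc = 2π ∫₀^R ρ₀(r'/R)^2 r' dr' = 2πρ₀R²/4 = 1.755×10^-5 C/m.
Gauss's law: E·2πrL = λ_enc L/ε₀.
E = 2k|λ_enc|/r = 2(8.99×10^9)(1.755×10^-5)/(0.202) = 1.56×10^6 N/C.

|E| ≈ 1.56e6 N/C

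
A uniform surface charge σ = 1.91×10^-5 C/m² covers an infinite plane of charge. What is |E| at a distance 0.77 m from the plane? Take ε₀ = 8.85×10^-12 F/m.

|E| = 1.08e6 N/C

Choose a cylindrical pillbox piercing the sheet, end faces (area A) parallel to it.
Only the two end caps contribute flux: Φ = 2EA. With Q_enc = σA, Gauss's law gives E = |σ|/(2ε₀).
E = |σ|/(2ε₀) = (1.91×10^-5)/(2·8.85×10^-12) = 1.08e6 N/C.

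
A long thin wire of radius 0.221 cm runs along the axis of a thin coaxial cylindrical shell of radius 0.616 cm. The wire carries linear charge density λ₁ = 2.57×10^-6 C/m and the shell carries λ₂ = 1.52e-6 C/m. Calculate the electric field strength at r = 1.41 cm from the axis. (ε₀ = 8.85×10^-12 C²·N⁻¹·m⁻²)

Choose a coaxial cylinder of radius r = 1.41 cm (arbitrary length L) as the Gaussian surface (r > 0.616 cm, enclosing both).
λ_enc = λ₁ + λ₂ = (2.57e-6) + (1.52e-6) = 4.09e-6 C/m.
Applying ∮E·dA = Q_enc/ε₀ with the end caps contributing no flux:
E = |λ_enc|/(2πε₀r) = (4.09×10^-6)/(2π·8.85×10^-12·0.0141) = 5.22×10^6 N/C.

5.22×10^6 V/m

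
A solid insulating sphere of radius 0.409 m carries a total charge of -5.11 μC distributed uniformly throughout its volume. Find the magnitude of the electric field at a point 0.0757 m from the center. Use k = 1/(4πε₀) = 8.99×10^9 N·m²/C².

E = 5.08e4 V/m

Take a concentric spherical Gaussian surface of radius r = 0.0757 m (r < R).
For a uniform sphere the enclosed fraction is (r/R)³, so Q_enc = (-5.11 μC)(0.0757/0.409)³ = -3.24×10^-8 C.
Applying ∮E·dA = Q_enc/ε₀ with Φ = E(4πr²):
E = k|Q_enc|/r² = (8.99×10^9)(3.24×10^-8)/(0.0757)² = 5.08×10^4 N/C.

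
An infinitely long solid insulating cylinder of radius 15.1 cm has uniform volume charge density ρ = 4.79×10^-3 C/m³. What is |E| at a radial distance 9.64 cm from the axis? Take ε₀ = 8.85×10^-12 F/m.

By cylindrical symmetry E is radial; use a coaxial Gaussian cylinder of radius 9.64 cm and length L (r < R).
Charge inside radius r per length L is ρ·πr²·L, so λ_enc = ρπr² = 1.398×10^-4 C/m.
Gauss's law: E·2πrL = λ_enc L/ε₀.
E = |λ_enc|/(2πε₀r) = (1.398e-4)/(2π·8.85×10^-12·0.0964) = 2.61×10^7 N/C.

|E| = 2.61×10^7 N/C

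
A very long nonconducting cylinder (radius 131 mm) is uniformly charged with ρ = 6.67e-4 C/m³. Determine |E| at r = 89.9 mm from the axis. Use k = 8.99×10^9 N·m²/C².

Take a coaxial cylindrical Gaussian surface of radius r = 89.9 mm and length L (r < R).
Enclosed charge per unit length: λ_enc = ρ·πr² = (6.67×10^-4)π(0.0899)² = 1.694×10^-5 C/m.
Applying ∮E·dA = Q_enc/ε₀ with the end caps contributing no flux:
E = 2k|λ_enc|/r = 2(8.99×10^9)(1.694×10^-5)/(0.0899) = 3.39×10^6 N/C.

E ≈ 3.39×10^6 V/m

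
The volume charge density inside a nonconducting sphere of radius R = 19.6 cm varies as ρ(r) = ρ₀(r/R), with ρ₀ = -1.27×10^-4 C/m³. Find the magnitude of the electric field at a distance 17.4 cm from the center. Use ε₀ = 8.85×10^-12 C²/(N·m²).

E ≈ 5.54e5 V/m

Take a concentric spherical Gaussian surface of radius r = 17.4 cm (r < R).
Q_enc = ∫₀^r ρ(r')·4πr'² dr' = (4πρ₀/R) ∫₀^r r'^3 dr' = 4πρ₀ r^4/(4·R) = -1.866×10^-6 C.
Applying ∮E·dA = Q_enc/ε₀ with Φ = E(4πr²):
E = |Q_enc|/(4πε₀r²) = (1.866×10^-6)/(4π·8.85×10^-12·(0.174)²) = 5.54×10^5 N/C.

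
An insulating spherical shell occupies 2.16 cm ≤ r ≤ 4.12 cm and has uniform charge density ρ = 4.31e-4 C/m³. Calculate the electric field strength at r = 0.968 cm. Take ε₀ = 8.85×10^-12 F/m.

Take a concentric spherical Gaussian surface of radius r = 0.968 cm (r < 2.16 cm, inside the empty cavity).
Q_enc = 0 (all charge lies at larger r); Gauss's law gives E = 0.

E = 0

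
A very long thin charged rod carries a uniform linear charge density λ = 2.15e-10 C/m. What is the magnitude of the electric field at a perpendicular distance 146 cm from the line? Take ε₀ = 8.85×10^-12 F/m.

2.65 V/m

Coaxial Gaussian cylinder, radius r = 146 cm, length L.
Q_enc = λL, so λ_enc = 2.15e-10 C/m.
Since E is radial and uniform over the curved surface, Φ = E·2πrL = Q_enc/ε₀ = λ_enc L/ε₀.
E = |λ_enc|/(2πε₀r) = (2.15×10^-10)/(2π·8.85×10^-12·1.46) = 2.65 N/C.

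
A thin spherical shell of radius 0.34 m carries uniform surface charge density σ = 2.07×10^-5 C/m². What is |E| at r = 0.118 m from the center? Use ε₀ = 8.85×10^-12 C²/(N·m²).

Use a concentric Gaussian sphere at r = 0.118 m (inside the shell, r < 0.34 m).
No charge lies within this surface, so Q_enc = 0 and Gauss's law gives E·4πr² = 0 ⇒ E = 0.

E = 0 (no enclosed charge)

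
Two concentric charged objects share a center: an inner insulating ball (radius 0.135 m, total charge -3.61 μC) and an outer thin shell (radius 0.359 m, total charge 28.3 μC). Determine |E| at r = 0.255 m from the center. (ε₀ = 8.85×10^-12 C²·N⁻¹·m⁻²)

E ≈ 4.99×10^5 N/C

By spherical symmetry E is radial; choose a Gaussian sphere of radius r = 0.255 m (between the bodies, 0.135 m < r < 0.359 m).
The shell at 0.359 m lies outside the Gaussian surface, so Q_enc = -3.61 μC = -3.61×10^-6 C.
By Gauss's law, ∮E·dA = E·4πr² = Q_enc/ε₀.
E = |Q_enc|/(4πε₀r²) = (3.61×10^-6)/(4π·8.85×10^-12·(0.255)²) = 4.99×10^5 N/C.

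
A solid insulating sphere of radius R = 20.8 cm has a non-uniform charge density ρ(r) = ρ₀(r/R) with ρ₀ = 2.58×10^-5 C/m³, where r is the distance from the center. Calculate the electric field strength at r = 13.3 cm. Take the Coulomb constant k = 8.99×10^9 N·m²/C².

|E| ≈ 6.20×10^4 N/C

Use a concentric Gaussian sphere at r = 13.3 cm (r < R).
Integrate the density: Q_enc = 4π ∫₀^r ρ₀(r'/R)^1 r'² dr' = 4πρ₀ r^4/(4·R) = 1.219×10^-7 C.
Gauss's law: E·4πr² = Q_enc/ε₀.
E = k|Q_enc|/r² = (8.99×10^9)(1.219e-7)/(0.133)² = 6.20e4 N/C.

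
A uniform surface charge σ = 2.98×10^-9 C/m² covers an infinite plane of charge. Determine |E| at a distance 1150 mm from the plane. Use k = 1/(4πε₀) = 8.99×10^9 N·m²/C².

Choose a cylindrical pillbox piercing the sheet, end faces (area A) parallel to it.
Only the two end caps contribute flux: Φ = 2EA. With Q_enc = σA, Gauss's law gives E = |σ|/(2ε₀).
E = 2πk|σ| = 2π(8.99×10^9)(2.98×10^-9) = 168 N/C.

168 N/C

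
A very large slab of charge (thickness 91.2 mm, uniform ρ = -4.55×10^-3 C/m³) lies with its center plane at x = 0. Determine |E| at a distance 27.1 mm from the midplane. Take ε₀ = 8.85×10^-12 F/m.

|E| = 1.39×10^7 N/C

By symmetry E is perpendicular to the slab. A Gaussian pillbox from −27.1 mm to +27.1 mm (face area A) lies entirely within the slab.
Q_enc = ρ·(2x)·A and flux = 2EA, so 2EA = 2ρxA/ε₀ ⇒ E = |ρ|x/ε₀.
E = (4.55e-3)(0.0271)/(8.85×10^-12) = 1.39×10^7 N/C.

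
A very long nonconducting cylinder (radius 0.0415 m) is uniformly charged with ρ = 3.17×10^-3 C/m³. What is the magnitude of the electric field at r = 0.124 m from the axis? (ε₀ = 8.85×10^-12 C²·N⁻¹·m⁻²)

|E| ≈ 2.49e6 V/m

By cylindrical symmetry E is radial; use a coaxial Gaussian cylinder of radius 0.124 m and length L (r > 0.0415 m, full cross-section enclosed).
λ_enc = ρ·πR² = (3.17×10^-3)π(0.0415)² = 1.715×10^-5 C/m.
By Gauss's law (flux through the curved wall only), E·2πrL = λ_enc L/ε₀.
E = |λ_enc|/(2πε₀r) = (1.715×10^-5)/(2π·8.85×10^-12·0.124) = 2.49×10^6 N/C.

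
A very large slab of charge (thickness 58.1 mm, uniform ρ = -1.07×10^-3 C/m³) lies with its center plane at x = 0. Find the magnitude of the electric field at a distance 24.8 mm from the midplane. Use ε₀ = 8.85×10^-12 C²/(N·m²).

E ≈ 3.00e6 N/C

By symmetry E is perpendicular to the slab. A Gaussian pillbox from −24.8 mm to +24.8 mm (face area A) lies entirely within the slab.
Q_enc = ρ·(2x)·A and flux = 2EA, so 2EA = 2ρxA/ε₀ ⇒ E = |ρ|x/ε₀.
E = (1.07×10^-3)(0.0248)/(8.85×10^-12) = 3.00×10^6 N/C.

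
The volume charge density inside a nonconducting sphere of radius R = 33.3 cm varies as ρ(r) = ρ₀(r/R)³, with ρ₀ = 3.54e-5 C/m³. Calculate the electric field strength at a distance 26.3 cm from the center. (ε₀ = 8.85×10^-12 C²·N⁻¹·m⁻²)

E = 8.64e4 N/C

Take a concentric spherical Gaussian surface of radius r = 26.3 cm (r < R).
Q_enc = ∫₀^r ρ(r')·4πr'² dr' = (4πρ₀/R³) ∫₀^r r'^5 dr' = 4πρ₀ r^6/(6·R³) = 6.645×10^-7 C.
Gauss's law: E·4πr² = Q_enc/ε₀.
E = |Q_enc|/(4πε₀r²) = (6.645×10^-7)/(4π·8.85×10^-12·(0.263)²) = 8.64e4 N/C.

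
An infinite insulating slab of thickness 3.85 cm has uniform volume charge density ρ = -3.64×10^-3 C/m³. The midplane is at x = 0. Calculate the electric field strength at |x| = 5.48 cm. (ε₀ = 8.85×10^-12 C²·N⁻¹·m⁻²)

E ≈ 7.92×10^6 V/m

The point |x| = 5.48 cm lies outside the slab (half-thickness 0.01925 m). A symmetric pillbox spanning the full slab encloses Q_enc = ρ·d·A.
Flux = 2EA ⇒ E = |ρ|d/(2ε₀), independent of distance outside.
E = (3.64e-3)(0.0385)/(2·8.85×10^-12) = 7.92e6 N/C.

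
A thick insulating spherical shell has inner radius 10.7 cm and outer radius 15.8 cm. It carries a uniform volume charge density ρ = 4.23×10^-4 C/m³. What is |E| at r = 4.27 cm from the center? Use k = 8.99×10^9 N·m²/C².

Take a concentric spherical Gaussian surface of radius r = 4.27 cm (r < 10.7 cm, inside the empty cavity).
No charge is enclosed, so by Gauss's law E·4πr² = 0 ⇒ E = 0.

E = 0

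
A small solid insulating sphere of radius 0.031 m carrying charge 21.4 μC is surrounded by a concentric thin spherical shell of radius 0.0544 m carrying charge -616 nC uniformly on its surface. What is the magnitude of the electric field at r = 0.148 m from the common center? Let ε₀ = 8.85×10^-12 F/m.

Take a concentric spherical Gaussian surface of radius r = 0.148 m (r > 0.0544 m, enclosing both).
Q_enc = (21.4 μC) + (-616 nC) = 2.078×10^-5 C.
Applying ∮E·dA = Q_enc/ε₀ with Φ = E(4πr²):
E = |Q_enc|/(4πε₀r²) = (2.078e-5)/(4π·8.85×10^-12·(0.148)²) = 8.53×10^6 N/C.

8.53×10^6 N/C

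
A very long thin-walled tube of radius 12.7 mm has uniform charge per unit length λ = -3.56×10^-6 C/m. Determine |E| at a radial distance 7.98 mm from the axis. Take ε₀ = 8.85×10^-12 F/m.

E = 0 (no enclosed charge)

Coaxial Gaussian cylinder, radius r = 7.98 mm, length L (r < 12.7 mm, inside the shell).
All the surface charge lies outside this cylinder: Q_enc = 0, hence E = 0.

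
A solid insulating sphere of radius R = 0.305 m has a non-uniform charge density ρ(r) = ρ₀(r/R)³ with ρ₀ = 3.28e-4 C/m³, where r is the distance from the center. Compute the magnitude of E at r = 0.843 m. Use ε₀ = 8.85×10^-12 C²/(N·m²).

2.47×10^5 N/C

By spherical symmetry E is radial; choose a Gaussian sphere of radius r = 0.843 m (r > R, all charge enclosed).
Q_enc = 4π ∫₀^R ρ₀(r'/R)^3 r'² dr' = 4πρ₀R³/6 = 1.949×10^-5 C.
Since E is radial and uniform over the Gaussian sphere, Φ = E·4πr² = Q_enc/ε₀.
E = |Q_enc|/(4πε₀r²) = (1.949×10^-5)/(4π·8.85×10^-12·(0.843)²) = 2.47×10^5 N/C.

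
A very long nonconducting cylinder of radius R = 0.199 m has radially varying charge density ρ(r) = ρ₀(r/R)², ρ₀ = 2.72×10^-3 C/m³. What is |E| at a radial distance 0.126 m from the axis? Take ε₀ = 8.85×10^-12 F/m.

Choose a coaxial cylinder of radius r = 0.126 m (arbitrary length L) as the Gaussian surface (r < R).
Integrating ρ over the cross-section to radius r: λ_enc = (2πρ₀/R²) ∫₀^r r'^3 dr' = 2πρ₀ r^4/(4·R²) = 2.719×10^-5 C/m.
By Gauss's law (flux through the curved wall only), E·2πrL = λ_enc L/ε₀.
E = |λ_enc|/(2πε₀r) = (2.719×10^-5)/(2π·8.85×10^-12·0.126) = 3.88e6 N/C.

E ≈ 3.88×10^6 N/C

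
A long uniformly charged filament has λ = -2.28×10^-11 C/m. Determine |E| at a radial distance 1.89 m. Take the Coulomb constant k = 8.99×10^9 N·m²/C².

|E| = 0.217 N/C

Choose a coaxial cylinder of radius r = 1.89 m (arbitrary length L) as the Gaussian surface.
Q_enc = λL, so λ_enc = -2.28e-11 C/m.
Gauss's law: E·2πrL = λ_enc L/ε₀.
E = 2k|λ_enc|/r = 2(8.99×10^9)(2.28×10^-11)/(1.89) = 0.217 N/C.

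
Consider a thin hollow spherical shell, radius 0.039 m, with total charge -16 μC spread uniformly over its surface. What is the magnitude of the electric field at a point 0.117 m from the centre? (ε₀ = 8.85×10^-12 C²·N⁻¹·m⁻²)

|E| = 1.05×10^7 N/C

Use a concentric Gaussian sphere at r = 0.117 m (r > 0.039 m).
The entire shell is enclosed: Q_enc = -1.60×10^-5 C.
By Gauss's law, ∮E·dA = E·4πr² = Q_enc/ε₀.
E = |Q_enc|/(4πε₀r²) = (1.60×10^-5)/(4π·8.85×10^-12·(0.117)²) = 1.05e7 N/C.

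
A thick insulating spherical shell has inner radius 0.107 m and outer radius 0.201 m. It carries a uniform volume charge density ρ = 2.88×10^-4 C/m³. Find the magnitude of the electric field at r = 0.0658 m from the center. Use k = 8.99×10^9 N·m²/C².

|E| = 0 N/C

By spherical symmetry E is radial; choose a Gaussian sphere of radius r = 0.0658 m (r < 0.107 m, inside the empty cavity).
No charge is enclosed, so by Gauss's law E·4πr² = 0 ⇒ E = 0.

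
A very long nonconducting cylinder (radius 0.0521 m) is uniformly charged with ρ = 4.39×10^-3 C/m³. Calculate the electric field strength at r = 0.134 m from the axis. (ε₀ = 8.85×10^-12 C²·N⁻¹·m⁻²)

Coaxial Gaussian cylinder, radius r = 0.134 m, length L (r > 0.0521 m, full cross-section enclosed).
λ_enc = ρ·πR² = (4.39×10^-3)π(0.0521)² = 3.744e-5 C/m.
By Gauss's law (flux through the curved wall only), E·2πrL = λ_enc L/ε₀.
E = |λ_enc|/(2πε₀r) = (3.744×10^-5)/(2π·8.85×10^-12·0.134) = 5.02×10^6 N/C.

|E| = 5.02×10^6 N/C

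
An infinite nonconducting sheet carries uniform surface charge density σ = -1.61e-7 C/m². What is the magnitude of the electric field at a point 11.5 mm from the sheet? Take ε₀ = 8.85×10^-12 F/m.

9.10×10^3 V/m

Choose a cylindrical pillbox piercing the sheet, end faces (area A) parallel to it.
Flux Φ = 2EA and Q_enc = σA, so 2EA = σA/ε₀ ⇒ E = |σ|/(2ε₀), independent of distance.
E = |σ|/(2ε₀) = (1.61×10^-7)/(2·8.85×10^-12) = 9.10×10^3 N/C.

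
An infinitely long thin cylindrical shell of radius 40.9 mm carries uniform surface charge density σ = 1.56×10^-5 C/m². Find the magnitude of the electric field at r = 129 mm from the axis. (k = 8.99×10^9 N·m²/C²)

|E| = 5.59e5 N/C

By cylindrical symmetry E is radial; use a coaxial Gaussian cylinder of radius 129 mm and length L (r > 40.9 mm).
The whole shell is enclosed: λ_enc = σ·2πR = (1.56×10^-5)·2π·(0.0409) = 4.009e-6 C/m.
By Gauss's law (flux through the curved wall only), E·2πrL = λ_enc L/ε₀.
E = 2k|λ_enc|/r = 2(8.99×10^9)(4.009×10^-6)/(0.129) = 5.59×10^5 N/C.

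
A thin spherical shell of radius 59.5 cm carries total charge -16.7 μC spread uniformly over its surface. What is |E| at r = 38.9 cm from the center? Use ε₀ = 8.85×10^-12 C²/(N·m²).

|E| = 0 V/m

Take a concentric spherical Gaussian surface of radius r = 38.9 cm (inside the shell, r < 59.5 cm).
No charge lies within this surface, so Q_enc = 0 and Gauss's law gives E·4πr² = 0 ⇒ E = 0.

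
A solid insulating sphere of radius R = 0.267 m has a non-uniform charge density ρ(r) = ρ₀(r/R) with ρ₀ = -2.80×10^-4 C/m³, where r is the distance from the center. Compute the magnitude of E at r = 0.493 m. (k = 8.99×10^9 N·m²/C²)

By spherical symmetry E is radial; choose a Gaussian sphere of radius r = 0.493 m (r > R, all charge enclosed).
Q_enc = 4π ∫₀^R ρ₀(r'/R)^1 r'² dr' = 4πρ₀R³/4 = -1.674×10^-5 C.
Since E is radial and uniform over the Gaussian sphere, Φ = E·4πr² = Q_enc/ε₀.
E = k|Q_enc|/r² = (8.99×10^9)(1.674×10^-5)/(0.493)² = 6.19×10^5 N/C.

E = 6.19×10^5 N/C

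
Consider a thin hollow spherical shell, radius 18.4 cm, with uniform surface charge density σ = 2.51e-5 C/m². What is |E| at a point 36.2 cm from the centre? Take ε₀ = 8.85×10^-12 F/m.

E ≈ 7.33e5 N/C

By spherical symmetry E is radial; choose a Gaussian sphere of radius r = 36.2 cm (r > 18.4 cm).
The entire shell is enclosed: Q_enc = σ·4πR² = (2.51e-5)·4π·(0.184)² = 1.068e-5 C.
Since E is radial and uniform over the Gaussian sphere, Φ = E·4πr² = Q_enc/ε₀.
E = |Q_enc|/(4πε₀r²) = (1.068e-5)/(4π·8.85×10^-12·(0.362)²) = 7.33×10^5 N/C.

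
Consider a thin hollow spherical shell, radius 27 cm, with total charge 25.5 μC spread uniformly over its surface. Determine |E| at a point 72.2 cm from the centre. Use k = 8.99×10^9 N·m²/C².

Symmetry ⇒ E = E(r) r̂. Gaussian sphere of radius r = 72.2 cm (r > 27 cm).
The entire shell is enclosed: Q_enc = 2.55×10^-5 C.
Gauss's law: E·4πr² = Q_enc/ε₀.
E = k|Q_enc|/r² = (8.99×10^9)(2.55e-5)/(0.722)² = 4.40×10^5 N/C.

4.40e5 N/C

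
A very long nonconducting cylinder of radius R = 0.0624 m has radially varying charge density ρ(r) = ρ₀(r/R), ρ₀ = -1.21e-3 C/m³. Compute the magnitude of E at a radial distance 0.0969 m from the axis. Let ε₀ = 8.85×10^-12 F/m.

E ≈ 1.83×10^6 N/C

By cylindrical symmetry E is radial; use a coaxial Gaussian cylinder of radius 0.0969 m and length L (r > R, full charge per length enclosed).
λ_enc = 2π ∫₀^R ρ₀(r'/R)^1 r' dr' = 2πρ₀R²/3 = -9.868e-6 C/m.
Since E is radial and uniform over the curved surface, Φ = E·2πrL = Q_enc/ε₀ = λ_enc L/ε₀.
E = |λ_enc|/(2πε₀r) = (9.868×10^-6)/(2π·8.85×10^-12·0.0969) = 1.83e6 N/C.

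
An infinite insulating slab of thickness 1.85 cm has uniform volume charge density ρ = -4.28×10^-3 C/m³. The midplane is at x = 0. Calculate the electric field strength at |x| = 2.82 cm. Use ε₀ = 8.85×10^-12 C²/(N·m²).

The point |x| = 2.82 cm lies outside the slab (half-thickness 0.00925 m). A symmetric pillbox spanning the full slab encloses Q_enc = ρ·d·A.
Flux = 2EA ⇒ E = |ρ|d/(2ε₀), independent of distance outside.
E = (4.28×10^-3)(0.0185)/(2·8.85×10^-12) = 4.47e6 N/C.

E ≈ 4.47×10^6 N/C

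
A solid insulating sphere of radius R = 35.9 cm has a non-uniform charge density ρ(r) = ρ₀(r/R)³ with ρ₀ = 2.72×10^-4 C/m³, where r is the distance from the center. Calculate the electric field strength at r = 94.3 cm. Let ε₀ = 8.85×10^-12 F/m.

|E| ≈ 2.67e5 N/C

Take a concentric spherical Gaussian surface of radius r = 94.3 cm (r > R, all charge enclosed).
Q_enc = 4π ∫₀^R ρ₀(r'/R)^3 r'² dr' = 4πρ₀R³/6 = 2.636e-5 C.
Gauss's law: E·4πr² = Q_enc/ε₀.
E = |Q_enc|/(4πε₀r²) = (2.636e-5)/(4π·8.85×10^-12·(0.943)²) = 2.67×10^5 N/C.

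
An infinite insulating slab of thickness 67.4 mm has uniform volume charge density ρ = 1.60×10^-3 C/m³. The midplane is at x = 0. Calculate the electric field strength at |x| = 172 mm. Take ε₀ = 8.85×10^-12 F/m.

|E| = 6.09e6 N/C

The point |x| = 172 mm lies outside the slab (half-thickness 0.0337 m). A symmetric pillbox spanning the full slab encloses Q_enc = ρ·d·A.
Flux = 2EA ⇒ E = |ρ|d/(2ε₀), independent of distance outside.
E = (1.60e-3)(0.0674)/(2·8.85×10^-12) = 6.09×10^6 N/C.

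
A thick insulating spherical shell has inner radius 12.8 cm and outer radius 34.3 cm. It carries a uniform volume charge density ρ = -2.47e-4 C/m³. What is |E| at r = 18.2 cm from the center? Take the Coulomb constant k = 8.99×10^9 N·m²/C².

E = 1.10e6 V/m

By spherical symmetry E is radial; choose a Gaussian sphere of radius r = 18.2 cm (within the shell material, 12.8 cm < r < 34.3 cm).
Enclosed charge is the volume from a to r: Q_enc = (4π/3)ρ(r³ − a³) = -4.068×10^-6 C.
Applying ∮E·dA = Q_enc/ε₀ with Φ = E(4πr²):
E = k|Q_enc|/r² = (8.99×10^9)(4.068e-6)/(0.182)² = 1.10e6 N/C.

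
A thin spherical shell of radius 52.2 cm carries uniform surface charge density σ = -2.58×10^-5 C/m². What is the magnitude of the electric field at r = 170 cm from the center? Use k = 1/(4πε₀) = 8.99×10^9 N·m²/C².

|E| ≈ 2.75e5 N/C

By spherical symmetry E is radial; choose a Gaussian sphere of radius r = 170 cm (r > 52.2 cm).
The entire shell is enclosed: Q_enc = σ·4πR² = (-2.58e-5)·4π·(0.522)² = -8.834e-5 C.
By Gauss's law, ∮E·dA = E·4πr² = Q_enc/ε₀.
E = k|Q_enc|/r² = (8.99×10^9)(8.834×10^-5)/(1.7)² = 2.75e5 N/C.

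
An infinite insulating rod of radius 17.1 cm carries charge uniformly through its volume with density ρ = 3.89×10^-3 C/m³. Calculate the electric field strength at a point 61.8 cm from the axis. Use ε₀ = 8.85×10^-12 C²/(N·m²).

Take a coaxial cylindrical Gaussian surface of radius r = 61.8 cm and length L (r > 17.1 cm, full cross-section enclosed).
λ_enc = ρ·πR² = (3.89×10^-3)π(0.171)² = 3.573e-4 C/m.
Gauss's law: E·2πrL = λ_enc L/ε₀.
E = |λ_enc|/(2πε₀r) = (3.573×10^-4)/(2π·8.85×10^-12·0.618) = 1.04e7 N/C.

1.04×10^7 N/C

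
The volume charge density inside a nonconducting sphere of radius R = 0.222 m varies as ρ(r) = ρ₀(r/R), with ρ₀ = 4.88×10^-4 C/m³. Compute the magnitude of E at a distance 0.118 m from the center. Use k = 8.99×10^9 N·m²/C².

E = 8.64×10^5 V/m

Use a concentric Gaussian sphere at r = 0.118 m (r < R).
Integrate the density: Q_enc = 4π ∫₀^r ρ₀(r'/R)^1 r'² dr' = 4πρ₀ r^4/(4·R) = 1.339×10^-6 C.
Since E is radial and uniform over the Gaussian sphere, Φ = E·4πr² = Q_enc/ε₀.
E = k|Q_enc|/r² = (8.99×10^9)(1.339×10^-6)/(0.118)² = 8.64e5 N/C.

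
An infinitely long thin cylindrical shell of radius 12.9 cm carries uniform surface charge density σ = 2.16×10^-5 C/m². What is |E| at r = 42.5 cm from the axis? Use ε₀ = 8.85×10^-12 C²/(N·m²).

Coaxial Gaussian cylinder, radius r = 42.5 cm, length L (r > 12.9 cm).
The whole shell is enclosed: λ_enc = σ·2πR = (2.16×10^-5)·2π·(0.129) = 1.751×10^-5 C/m.
Since E is radial and uniform over the curved surface, Φ = E·2πrL = Q_enc/ε₀ = λ_enc L/ε₀.
E = |λ_enc|/(2πε₀r) = (1.751e-5)/(2π·8.85×10^-12·0.425) = 7.41×10^5 N/C.

E = 7.41×10^5 N/C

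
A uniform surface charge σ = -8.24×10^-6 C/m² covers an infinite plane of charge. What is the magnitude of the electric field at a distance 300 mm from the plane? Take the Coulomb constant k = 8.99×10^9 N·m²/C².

Choose a cylindrical pillbox piercing the sheet, end faces (area A) parallel to it.
Only the two end caps contribute flux: Φ = 2EA. With Q_enc = σA, Gauss's law gives E = |σ|/(2ε₀).
E = 2πk|σ| = 2π(8.99×10^9)(8.24e-6) = 4.65e5 N/C.

E = 4.65×10^5 N/C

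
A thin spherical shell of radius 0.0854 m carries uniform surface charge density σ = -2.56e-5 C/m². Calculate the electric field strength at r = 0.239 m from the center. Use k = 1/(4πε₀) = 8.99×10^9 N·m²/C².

Symmetry ⇒ E = E(r) r̂. Gaussian sphere of radius r = 0.239 m (r > 0.0854 m).
The entire shell is enclosed: Q_enc = σ·4πR² = (-2.56×10^-5)·4π·(0.0854)² = -2.346×10^-6 C.
Gauss's law: E·4πr² = Q_enc/ε₀.
E = k|Q_enc|/r² = (8.99×10^9)(2.346e-6)/(0.239)² = 3.69×10^5 N/C.

E = 3.69×10^5 N/C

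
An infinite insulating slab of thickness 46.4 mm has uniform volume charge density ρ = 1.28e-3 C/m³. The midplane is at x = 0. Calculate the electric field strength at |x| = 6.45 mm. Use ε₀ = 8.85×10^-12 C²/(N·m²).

By symmetry E is perpendicular to the slab. A Gaussian pillbox from −6.45 mm to +6.45 mm (face area A) lies entirely within the slab.
Q_enc = ρ·(2x)·A and flux = 2EA, so 2EA = 2ρxA/ε₀ ⇒ E = |ρ|x/ε₀.
E = (1.28×10^-3)(0.00645)/(8.85×10^-12) = 9.33×10^5 N/C.

9.33×10^5 N/C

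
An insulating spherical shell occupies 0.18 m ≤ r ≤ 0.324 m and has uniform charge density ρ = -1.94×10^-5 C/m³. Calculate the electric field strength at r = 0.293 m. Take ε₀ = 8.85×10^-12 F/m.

|E| = 1.64×10^5 N/C

Take a concentric spherical Gaussian surface of radius r = 0.293 m (within the shell material, 0.18 m < r < 0.324 m).
Enclosed charge is the volume from a to r: Q_enc = (4π/3)ρ(r³ − a³) = -1.57×10^-6 C.
Gauss's law: E·4πr² = Q_enc/ε₀.
E = |Q_enc|/(4πε₀r²) = (1.57×10^-6)/(4π·8.85×10^-12·(0.293)²) = 1.64×10^5 N/C.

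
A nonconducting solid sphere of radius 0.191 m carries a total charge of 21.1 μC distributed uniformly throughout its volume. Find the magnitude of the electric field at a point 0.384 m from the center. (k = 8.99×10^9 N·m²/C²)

|E| = 1.29e6 N/C

By spherical symmetry E is radial; choose a Gaussian sphere of radius r = 0.384 m (r > R, so the entire charge is enclosed).
Q_enc = 21.1 μC = 2.11e-5 C.
Applying ∮E·dA = Q_enc/ε₀ with Φ = E(4πr²):
E = k|Q_enc|/r² = (8.99×10^9)(2.11×10^-5)/(0.384)² = 1.29×10^6 N/C.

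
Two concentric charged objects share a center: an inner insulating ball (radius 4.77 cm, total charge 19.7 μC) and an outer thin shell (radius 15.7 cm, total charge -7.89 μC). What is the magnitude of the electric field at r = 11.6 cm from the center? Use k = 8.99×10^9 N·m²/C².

1.32e7 N/C

Use a concentric Gaussian sphere at r = 11.6 cm (between the bodies, 4.77 cm < r < 15.7 cm).
Only the inner charge is enclosed; the outer shell contributes nothing inside itself. Q_enc = 19.7 μC = 1.97×10^-5 C.
Applying ∮E·dA = Q_enc/ε₀ with Φ = E(4πr²):
E = k|Q_enc|/r² = (8.99×10^9)(1.97×10^-5)/(0.116)² = 1.32×10^7 N/C.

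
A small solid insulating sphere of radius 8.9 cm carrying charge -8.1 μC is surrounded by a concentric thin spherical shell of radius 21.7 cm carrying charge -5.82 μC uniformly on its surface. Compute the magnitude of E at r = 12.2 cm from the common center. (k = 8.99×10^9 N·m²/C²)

By spherical symmetry E is radial; choose a Gaussian sphere of radius r = 12.2 cm (between the bodies, 8.9 cm < r < 21.7 cm).
The shell at 21.7 cm lies outside the Gaussian surface, so Q_enc = -8.1 μC = -8.10×10^-6 C.
Applying ∮E·dA = Q_enc/ε₀ with Φ = E(4πr²):
E = k|Q_enc|/r² = (8.99×10^9)(8.10e-6)/(0.122)² = 4.89e6 N/C.

E ≈ 4.89×10^6 N/C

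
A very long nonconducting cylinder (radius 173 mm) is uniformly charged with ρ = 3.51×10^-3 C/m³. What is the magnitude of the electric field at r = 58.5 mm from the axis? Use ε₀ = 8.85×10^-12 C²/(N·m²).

E = 1.16×10^7 N/C

By cylindrical symmetry E is radial; use a coaxial Gaussian cylinder of radius 58.5 mm and length L (r < R).
Enclosed charge per unit length: λ_enc = ρ·πr² = (3.51×10^-3)π(0.0585)² = 3.774×10^-5 C/m.
By Gauss's law (flux through the curved wall only), E·2πrL = λ_enc L/ε₀.
E = |λ_enc|/(2πε₀r) = (3.774×10^-5)/(2π·8.85×10^-12·0.0585) = 1.16×10^7 N/C.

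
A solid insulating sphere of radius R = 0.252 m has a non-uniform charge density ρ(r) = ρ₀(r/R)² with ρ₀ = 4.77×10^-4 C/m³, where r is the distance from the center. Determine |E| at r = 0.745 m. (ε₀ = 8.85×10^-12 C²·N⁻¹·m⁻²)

By spherical symmetry E is radial; choose a Gaussian sphere of radius r = 0.745 m (r > R, all charge enclosed).
Q_enc = 4π ∫₀^R ρ₀(r'/R)^2 r'² dr' = 4πρ₀R³/5 = 1.918×10^-5 C.
Applying ∮E·dA = Q_enc/ε₀ with Φ = E(4πr²):
E = |Q_enc|/(4πε₀r²) = (1.918×10^-5)/(4π·8.85×10^-12·(0.745)²) = 3.11×10^5 N/C.

|E| ≈ 3.11×10^5 V/m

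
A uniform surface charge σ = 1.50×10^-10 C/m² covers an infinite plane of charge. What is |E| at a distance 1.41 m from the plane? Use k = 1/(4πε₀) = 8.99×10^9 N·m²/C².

E ≈ 8.47 N/C

By planar symmetry E is perpendicular to the sheet and uniform; use a Gaussian pillbox with flat faces of area A on each side of the sheet.
Only the two end caps contribute flux: Φ = 2EA. With Q_enc = σA, Gauss's law gives E = |σ|/(2ε₀).
E = 2πk|σ| = 2π(8.99×10^9)(1.50e-10) = 8.47 N/C.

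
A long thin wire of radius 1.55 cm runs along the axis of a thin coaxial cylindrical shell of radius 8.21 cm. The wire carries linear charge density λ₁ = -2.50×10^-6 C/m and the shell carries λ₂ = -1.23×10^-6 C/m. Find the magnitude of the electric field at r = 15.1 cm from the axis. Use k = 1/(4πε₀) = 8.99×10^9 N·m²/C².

By cylindrical symmetry E is radial; use a coaxial Gaussian cylinder of radius 15.1 cm and length L (r > 8.21 cm, enclosing both).
λ_enc = λ₁ + λ₂ = (-2.50×10^-6) + (-1.23×10^-6) = -3.73×10^-6 C/m.
Applying ∮E·dA = Q_enc/ε₀ with the end caps contributing no flux:
E = 2k|λ_enc|/r = 2(8.99×10^9)(3.73×10^-6)/(0.151) = 4.44e5 N/C.

E ≈ 4.44×10^5 V/m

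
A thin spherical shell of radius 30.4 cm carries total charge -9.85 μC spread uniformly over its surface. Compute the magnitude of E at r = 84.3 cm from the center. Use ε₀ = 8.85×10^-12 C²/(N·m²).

Symmetry ⇒ E = E(r) r̂. Gaussian sphere of radius r = 84.3 cm (r > 30.4 cm).
The entire shell is enclosed: Q_enc = -9.85×10^-6 C.
Gauss's law: E·4πr² = Q_enc/ε₀.
E = |Q_enc|/(4πε₀r²) = (9.85e-6)/(4π·8.85×10^-12·(0.843)²) = 1.25×10^5 N/C.

E ≈ 1.25×10^5 V/m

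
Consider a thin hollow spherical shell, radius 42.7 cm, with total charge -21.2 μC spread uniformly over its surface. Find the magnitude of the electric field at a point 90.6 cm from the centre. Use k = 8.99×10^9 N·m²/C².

E ≈ 2.32e5 N/C

Symmetry ⇒ E = E(r) r̂. Gaussian sphere of radius r = 90.6 cm (r > 42.7 cm).
The entire shell is enclosed: Q_enc = -2.12×10^-5 C.
Applying ∮E·dA = Q_enc/ε₀ with Φ = E(4πr²):
E = k|Q_enc|/r² = (8.99×10^9)(2.12e-5)/(0.906)² = 2.32e5 N/C.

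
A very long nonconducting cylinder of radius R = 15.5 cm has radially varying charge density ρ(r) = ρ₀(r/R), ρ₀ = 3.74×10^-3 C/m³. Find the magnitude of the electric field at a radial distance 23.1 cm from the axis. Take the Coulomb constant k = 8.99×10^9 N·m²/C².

E ≈ 1.46×10^7 N/C

Take a coaxial cylindrical Gaussian surface of radius r = 23.1 cm and length L (r > R, full charge per length enclosed).
λ_enc = 2π ∫₀^R ρ₀(r'/R)^1 r' dr' = 2πρ₀R²/3 = 1.882e-4 C/m.
By Gauss's law (flux through the curved wall only), E·2πrL = λ_enc L/ε₀.
E = 2k|λ_enc|/r = 2(8.99×10^9)(1.882×10^-4)/(0.231) = 1.46e7 N/C.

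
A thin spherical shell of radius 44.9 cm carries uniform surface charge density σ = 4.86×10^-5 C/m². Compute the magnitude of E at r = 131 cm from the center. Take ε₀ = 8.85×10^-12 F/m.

|E| = 6.45×10^5 N/C

Take a concentric spherical Gaussian surface of radius r = 131 cm (r > 44.9 cm).
The entire shell is enclosed: Q_enc = σ·4πR² = (4.86e-5)·4π·(0.449)² = 1.231×10^-4 C.
By Gauss's law, ∮E·dA = E·4πr² = Q_enc/ε₀.
E = |Q_enc|/(4πε₀r²) = (1.231×10^-4)/(4π·8.85×10^-12·(1.31)²) = 6.45×10^5 N/C.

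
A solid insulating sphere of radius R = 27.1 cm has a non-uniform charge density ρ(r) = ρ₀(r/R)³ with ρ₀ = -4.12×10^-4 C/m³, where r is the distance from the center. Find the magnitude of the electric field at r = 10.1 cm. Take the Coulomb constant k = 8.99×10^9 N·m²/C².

Take a concentric spherical Gaussian surface of radius r = 10.1 cm (r < R).
Integrate the density: Q_enc = 4π ∫₀^r ρ₀(r'/R)^3 r'² dr' = 4πρ₀ r^6/(6·R³) = -4.602×10^-8 C.
By Gauss's law, ∮E·dA = E·4πr² = Q_enc/ε₀.
E = k|Q_enc|/r² = (8.99×10^9)(4.602e-8)/(0.101)² = 4.06×10^4 N/C.

4.06×10^4 N/C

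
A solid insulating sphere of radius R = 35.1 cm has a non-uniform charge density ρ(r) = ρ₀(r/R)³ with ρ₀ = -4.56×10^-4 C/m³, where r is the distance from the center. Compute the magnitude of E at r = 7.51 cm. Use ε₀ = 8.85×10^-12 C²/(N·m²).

|E| ≈ 6.32×10^3 N/C

Take a concentric spherical Gaussian surface of radius r = 7.51 cm (r < R).
Integrate the density: Q_enc = 4π ∫₀^r ρ₀(r'/R)^3 r'² dr' = 4πρ₀ r^6/(6·R³) = -3.962e-9 C.
By Gauss's law, ∮E·dA = E·4πr² = Q_enc/ε₀.
E = |Q_enc|/(4πε₀r²) = (3.962×10^-9)/(4π·8.85×10^-12·(0.0751)²) = 6.32×10^3 N/C.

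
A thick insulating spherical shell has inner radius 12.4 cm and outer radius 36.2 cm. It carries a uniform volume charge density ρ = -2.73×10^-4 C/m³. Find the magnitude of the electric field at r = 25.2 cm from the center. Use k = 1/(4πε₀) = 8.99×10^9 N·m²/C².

E = 2.28×10^6 N/C

By spherical symmetry E is radial; choose a Gaussian sphere of radius r = 25.2 cm (within the shell material, 12.4 cm < r < 36.2 cm).
Only the shell between 12.4 cm and r is enclosed: Q_enc = ρ·(4π/3)(r³ − a³) = (-2.73×10^-4)·(4π/3)·((0.252)³ − (0.124)³) = -1.612×10^-5 C.
Applying ∮E·dA = Q_enc/ε₀ with Φ = E(4πr²):
E = k|Q_enc|/r² = (8.99×10^9)(1.612e-5)/(0.252)² = 2.28×10^6 N/C.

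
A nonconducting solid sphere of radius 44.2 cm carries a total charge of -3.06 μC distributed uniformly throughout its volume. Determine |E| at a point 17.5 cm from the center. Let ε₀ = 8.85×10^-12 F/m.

Take a concentric spherical Gaussian surface of radius r = 17.5 cm (r < R).
For a uniform sphere the enclosed fraction is (r/R)³, so Q_enc = (-3.06 μC)(0.175/0.442)³ = -1.899e-7 C.
Since E is radial and uniform over the Gaussian sphere, Φ = E·4πr² = Q_enc/ε₀.
E = |Q_enc|/(4πε₀r²) = (1.899×10^-7)/(4π·8.85×10^-12·(0.175)²) = 5.58×10^4 N/C.

5.58×10^4 N/C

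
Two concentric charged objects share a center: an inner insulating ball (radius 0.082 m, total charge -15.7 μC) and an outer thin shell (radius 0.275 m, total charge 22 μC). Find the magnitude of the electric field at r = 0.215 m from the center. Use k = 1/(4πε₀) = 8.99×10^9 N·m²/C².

E = 3.05e6 N/C

By spherical symmetry E is radial; choose a Gaussian sphere of radius r = 0.215 m (between the bodies, 0.082 m < r < 0.275 m).
The shell at 0.275 m lies outside the Gaussian surface, so Q_enc = -15.7 μC = -1.57×10^-5 C.
Since E is radial and uniform over the Gaussian sphere, Φ = E·4πr² = Q_enc/ε₀.
E = k|Q_enc|/r² = (8.99×10^9)(1.57e-5)/(0.215)² = 3.05e6 N/C.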